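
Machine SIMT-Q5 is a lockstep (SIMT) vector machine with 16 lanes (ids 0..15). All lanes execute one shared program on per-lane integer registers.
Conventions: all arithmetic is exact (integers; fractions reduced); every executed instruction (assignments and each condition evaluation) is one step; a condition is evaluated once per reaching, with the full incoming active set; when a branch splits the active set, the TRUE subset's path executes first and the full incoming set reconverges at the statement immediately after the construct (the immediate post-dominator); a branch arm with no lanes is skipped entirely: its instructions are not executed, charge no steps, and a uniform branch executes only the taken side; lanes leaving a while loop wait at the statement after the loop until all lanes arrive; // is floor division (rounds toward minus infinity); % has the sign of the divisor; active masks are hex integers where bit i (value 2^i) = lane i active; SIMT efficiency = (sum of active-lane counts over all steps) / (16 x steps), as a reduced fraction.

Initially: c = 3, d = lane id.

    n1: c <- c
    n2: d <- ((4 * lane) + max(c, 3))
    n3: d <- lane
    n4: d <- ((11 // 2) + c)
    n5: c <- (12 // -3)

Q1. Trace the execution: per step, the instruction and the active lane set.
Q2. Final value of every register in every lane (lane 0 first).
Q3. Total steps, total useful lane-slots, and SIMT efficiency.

step 0: c <- c                       0xffff
step 1: d <- ((4 * lane) + max(c, 3)) 0xffff
step 2: d <- lane                    0xffff
step 3: d <- ((11 // 2) + c)         0xffff
step 4: c <- (12 // -3)              0xffff

Answer: 5 steps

c: -4,-4,-4,-4,-4,-4,-4,-4,-4,-4,-4,-4,-4,-4,-4,-4
d: 8,8,8,8,8,8,8,8,8,8,8,8,8,8,8,8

steps = 5; useful = 80; efficiency = 80/80 = 1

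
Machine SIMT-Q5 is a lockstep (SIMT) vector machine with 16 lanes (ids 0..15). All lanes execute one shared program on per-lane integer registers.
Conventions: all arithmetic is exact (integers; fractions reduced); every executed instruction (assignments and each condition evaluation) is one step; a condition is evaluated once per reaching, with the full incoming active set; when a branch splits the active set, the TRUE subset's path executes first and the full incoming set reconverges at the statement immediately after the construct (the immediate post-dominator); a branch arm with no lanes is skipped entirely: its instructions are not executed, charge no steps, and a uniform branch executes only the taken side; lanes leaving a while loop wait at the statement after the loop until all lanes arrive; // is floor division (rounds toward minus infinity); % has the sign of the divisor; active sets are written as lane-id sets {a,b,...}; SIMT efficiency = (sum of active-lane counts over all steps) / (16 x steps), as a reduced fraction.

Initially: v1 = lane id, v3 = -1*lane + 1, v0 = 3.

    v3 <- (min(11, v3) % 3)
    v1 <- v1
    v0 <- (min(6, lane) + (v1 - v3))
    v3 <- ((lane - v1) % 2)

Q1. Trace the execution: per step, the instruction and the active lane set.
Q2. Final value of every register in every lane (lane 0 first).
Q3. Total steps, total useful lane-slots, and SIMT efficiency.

step 0: v3 <- (min(11, v3) % 3)      {0,1,2,3,4,5,6,7,8,9,10,11,12,13,14,15}
step 1: v1 <- v1                     {0,1,2,3,4,5,6,7,8,9,10,11,12,13,14,15}
step 2: v0 <- (min(6, lane) + (v1 - v3)) {0,1,2,3,4,5,6,7,8,9,10,11,12,13,14,15}
step 3: v3 <- ((lane - v1) % 2)      {0,1,2,3,4,5,6,7,8,9,10,11,12,13,14,15}

Answer: 4 steps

v1: 0,1,2,3,4,5,6,7,8,9,10,11,12,13,14,15
v3: 0,0,0,0,0,0,0,0,0,0,0,0,0,0,0,0
v0: -1,2,2,5,8,8,11,13,12,14,16,15,17,19,18,20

steps = 4; useful = 64; efficiency = 64/64 = 1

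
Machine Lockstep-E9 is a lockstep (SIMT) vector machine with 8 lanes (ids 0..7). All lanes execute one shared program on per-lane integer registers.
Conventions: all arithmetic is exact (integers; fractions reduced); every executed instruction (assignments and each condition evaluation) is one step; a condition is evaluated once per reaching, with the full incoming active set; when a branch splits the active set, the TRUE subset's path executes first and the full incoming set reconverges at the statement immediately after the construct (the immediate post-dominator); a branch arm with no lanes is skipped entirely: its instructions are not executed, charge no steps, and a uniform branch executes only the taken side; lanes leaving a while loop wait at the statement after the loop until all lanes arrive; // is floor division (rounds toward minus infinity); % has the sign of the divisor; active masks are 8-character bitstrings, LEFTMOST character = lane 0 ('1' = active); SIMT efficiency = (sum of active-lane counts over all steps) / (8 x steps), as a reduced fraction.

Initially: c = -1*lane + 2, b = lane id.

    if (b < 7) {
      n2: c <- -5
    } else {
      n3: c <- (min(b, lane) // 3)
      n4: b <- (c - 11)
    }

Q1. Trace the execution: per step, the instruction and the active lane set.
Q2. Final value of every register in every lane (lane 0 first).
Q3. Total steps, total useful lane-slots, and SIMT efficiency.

step 0: eval (b < 7)                 11111111
step 1: c <- -5                      11111110
step 2: c <- (min(b, lane) // 3)     00000001
step 3: b <- (c - 11)                00000001

Answer: 4 steps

c: -5,-5,-5,-5,-5,-5,-5,2
b: 0,1,2,3,4,5,6,-9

steps = 4; useful = 17; efficiency = 17/32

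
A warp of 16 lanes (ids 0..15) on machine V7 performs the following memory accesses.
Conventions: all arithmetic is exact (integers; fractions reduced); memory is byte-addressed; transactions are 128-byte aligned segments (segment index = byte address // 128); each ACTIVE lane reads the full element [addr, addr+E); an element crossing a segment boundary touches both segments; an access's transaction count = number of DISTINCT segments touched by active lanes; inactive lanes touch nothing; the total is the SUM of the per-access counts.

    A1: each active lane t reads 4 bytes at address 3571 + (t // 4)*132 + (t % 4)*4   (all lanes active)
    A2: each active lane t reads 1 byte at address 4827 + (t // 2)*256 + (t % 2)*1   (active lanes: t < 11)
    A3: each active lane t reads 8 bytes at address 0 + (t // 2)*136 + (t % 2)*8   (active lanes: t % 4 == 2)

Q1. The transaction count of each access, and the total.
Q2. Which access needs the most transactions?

A1: 5 transactions
A2: 6 transactions
A3: 4 transactions

Answer: 5,6,4; total 15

Answer: A2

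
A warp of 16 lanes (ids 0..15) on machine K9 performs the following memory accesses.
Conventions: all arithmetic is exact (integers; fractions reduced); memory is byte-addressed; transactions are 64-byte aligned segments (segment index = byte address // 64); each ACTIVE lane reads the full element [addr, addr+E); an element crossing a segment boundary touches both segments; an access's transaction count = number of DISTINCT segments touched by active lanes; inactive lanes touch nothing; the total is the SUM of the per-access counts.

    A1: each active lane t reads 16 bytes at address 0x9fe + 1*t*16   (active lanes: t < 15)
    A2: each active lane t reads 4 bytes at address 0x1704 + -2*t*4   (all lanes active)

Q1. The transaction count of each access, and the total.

A1: 5 transactions
A2: 3 transactions

Answer: 5,3; total 8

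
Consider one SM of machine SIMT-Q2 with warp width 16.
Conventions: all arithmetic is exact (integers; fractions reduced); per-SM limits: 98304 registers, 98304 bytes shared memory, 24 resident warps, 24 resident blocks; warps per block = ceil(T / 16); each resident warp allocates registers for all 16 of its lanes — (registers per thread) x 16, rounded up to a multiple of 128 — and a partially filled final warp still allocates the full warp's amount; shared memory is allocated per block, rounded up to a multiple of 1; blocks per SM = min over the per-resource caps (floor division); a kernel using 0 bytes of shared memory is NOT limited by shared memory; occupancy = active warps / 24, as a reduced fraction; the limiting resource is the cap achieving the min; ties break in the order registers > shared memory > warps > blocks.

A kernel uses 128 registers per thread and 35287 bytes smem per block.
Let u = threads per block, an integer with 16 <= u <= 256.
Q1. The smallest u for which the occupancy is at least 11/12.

Answer: u = 161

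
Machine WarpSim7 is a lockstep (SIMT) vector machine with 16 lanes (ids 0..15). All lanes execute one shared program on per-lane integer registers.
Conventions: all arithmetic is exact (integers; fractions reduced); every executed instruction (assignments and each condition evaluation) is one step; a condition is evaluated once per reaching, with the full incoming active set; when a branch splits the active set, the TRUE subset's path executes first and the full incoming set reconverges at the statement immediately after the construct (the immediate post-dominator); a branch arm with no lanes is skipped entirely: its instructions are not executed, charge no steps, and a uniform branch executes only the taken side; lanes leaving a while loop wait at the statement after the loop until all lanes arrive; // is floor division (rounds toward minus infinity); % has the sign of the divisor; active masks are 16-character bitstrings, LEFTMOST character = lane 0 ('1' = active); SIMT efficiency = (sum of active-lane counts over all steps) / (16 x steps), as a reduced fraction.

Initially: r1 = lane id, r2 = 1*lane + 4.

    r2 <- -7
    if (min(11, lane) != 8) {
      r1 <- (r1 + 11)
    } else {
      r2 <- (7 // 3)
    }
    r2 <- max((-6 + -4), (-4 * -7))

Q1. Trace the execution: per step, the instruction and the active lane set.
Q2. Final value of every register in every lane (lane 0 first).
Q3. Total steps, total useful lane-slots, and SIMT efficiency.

step 0: r2 <- -7                     1111111111111111
step 1: eval (min(11, lane) != 8)    1111111111111111
step 2: r1 <- (r1 + 11)              1111111101111111
step 3: r2 <- (7 // 3)               0000000010000000
step 4: r2 <- max((-6 + -4), (-4 * -7)) 1111111111111111

Answer: 5 steps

r1: 11,12,13,14,15,16,17,18,8,20,21,22,23,24,25,26
r2: 28,28,28,28,28,28,28,28,28,28,28,28,28,28,28,28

steps = 5; useful = 64; efficiency = 64/80 = 4/5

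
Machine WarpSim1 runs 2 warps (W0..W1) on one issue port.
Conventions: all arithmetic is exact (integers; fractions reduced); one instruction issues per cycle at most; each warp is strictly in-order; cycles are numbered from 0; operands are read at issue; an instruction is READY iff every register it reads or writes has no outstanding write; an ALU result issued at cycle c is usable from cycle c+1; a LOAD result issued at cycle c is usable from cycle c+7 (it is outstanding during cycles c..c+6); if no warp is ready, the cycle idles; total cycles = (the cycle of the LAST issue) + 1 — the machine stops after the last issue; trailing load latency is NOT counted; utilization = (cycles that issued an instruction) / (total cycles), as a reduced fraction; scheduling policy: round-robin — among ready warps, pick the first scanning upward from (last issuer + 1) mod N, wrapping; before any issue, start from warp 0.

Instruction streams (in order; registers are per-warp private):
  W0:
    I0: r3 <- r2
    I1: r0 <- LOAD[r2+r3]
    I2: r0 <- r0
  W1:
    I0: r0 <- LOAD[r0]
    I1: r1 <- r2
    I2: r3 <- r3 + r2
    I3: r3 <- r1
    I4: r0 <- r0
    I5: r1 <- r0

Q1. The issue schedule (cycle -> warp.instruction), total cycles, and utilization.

cycle 0: W0.I0
cycle 1: W1.I0
cycle 2: W0.I1
cycle 3: W1.I1
cycle 4: W1.I2
cycle 5: W1.I3
cycle 6: idle
cycle 7: idle
cycle 8: W1.I4
cycle 9: W0.I2
cycle 10: W1.I5

Answer: 11 cycles, utilization 9/11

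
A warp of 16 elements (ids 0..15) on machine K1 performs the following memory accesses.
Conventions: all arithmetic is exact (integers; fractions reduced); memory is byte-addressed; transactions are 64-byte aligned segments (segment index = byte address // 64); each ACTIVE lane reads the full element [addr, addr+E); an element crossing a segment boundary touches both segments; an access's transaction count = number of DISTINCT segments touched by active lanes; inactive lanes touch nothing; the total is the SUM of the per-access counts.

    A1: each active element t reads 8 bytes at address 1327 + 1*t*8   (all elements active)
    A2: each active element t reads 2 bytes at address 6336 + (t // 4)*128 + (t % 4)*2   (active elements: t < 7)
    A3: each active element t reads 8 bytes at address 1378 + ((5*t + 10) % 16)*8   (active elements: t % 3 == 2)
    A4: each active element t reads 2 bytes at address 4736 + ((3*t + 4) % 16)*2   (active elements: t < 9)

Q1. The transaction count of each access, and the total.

A1: 3 transactions
A2: 2 transactions
A3: 2 transactions
A4: 1 transaction

Answer: 3,2,2,1; total 8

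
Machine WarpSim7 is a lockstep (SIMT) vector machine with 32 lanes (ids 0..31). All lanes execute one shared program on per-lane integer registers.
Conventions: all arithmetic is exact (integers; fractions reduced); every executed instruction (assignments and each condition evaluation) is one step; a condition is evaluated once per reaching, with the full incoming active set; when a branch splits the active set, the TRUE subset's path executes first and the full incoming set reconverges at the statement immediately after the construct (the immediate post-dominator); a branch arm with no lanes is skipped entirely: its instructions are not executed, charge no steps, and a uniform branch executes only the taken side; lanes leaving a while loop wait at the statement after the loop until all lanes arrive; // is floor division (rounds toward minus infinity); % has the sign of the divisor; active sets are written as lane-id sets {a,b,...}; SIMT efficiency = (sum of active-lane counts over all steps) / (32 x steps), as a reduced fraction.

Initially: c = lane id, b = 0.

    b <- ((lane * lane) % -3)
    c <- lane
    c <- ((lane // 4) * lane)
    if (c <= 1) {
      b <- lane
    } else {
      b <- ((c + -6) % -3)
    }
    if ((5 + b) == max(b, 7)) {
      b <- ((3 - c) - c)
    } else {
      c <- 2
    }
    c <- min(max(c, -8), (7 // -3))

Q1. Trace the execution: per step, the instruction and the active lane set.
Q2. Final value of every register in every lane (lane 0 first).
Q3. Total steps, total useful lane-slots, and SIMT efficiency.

step 0: b <- ((lane * lane) % -3)    {0,1,2,3,4,5,6,7,8,9,10,11,12,13,14,15,16,17,18,19,20,21,22,23,24,25,26,27,28,29,30,31}
step 1: c <- lane                    {0,1,2,3,4,5,6,7,8,9,10,11,12,13,14,15,16,17,18,19,20,21,22,23,24,25,26,27,28,29,30,31}
step 2: c <- ((lane // 4) * lane)    {0,1,2,3,4,5,6,7,8,9,10,11,12,13,14,15,16,17,18,19,20,21,22,23,24,25,26,27,28,29,30,31}
step 3: eval (c <= 1)                {0,1,2,3,4,5,6,7,8,9,10,11,12,13,14,15,16,17,18,19,20,21,22,23,24,25,26,27,28,29,30,31}
step 4: b <- lane                    {0,1,2,3}
step 5: b <- ((c + -6) % -3)         {4,5,6,7,8,9,10,11,12,13,14,15,16,17,18,19,20,21,22,23,24,25,26,27,28,29,30,31}
step 6: eval ((5 + b) == max(b, 7))  {0,1,2,3,4,5,6,7,8,9,10,11,12,13,14,15,16,17,18,19,20,21,22,23,24,25,26,27,28,29,30,31}
step 7: b <- ((3 - c) - c)           {2}
step 8: c <- 2                       {0,1,3,4,5,6,7,8,9,10,11,12,13,14,15,16,17,18,19,20,21,22,23,24,25,26,27,28,29,30,31}
step 9: c <- min(max(c, -8), (7 // -3)) {0,1,2,3,4,5,6,7,8,9,10,11,12,13,14,15,16,17,18,19,20,21,22,23,24,25,26,27,28,29,30,31}

Answer: 10 steps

c: -3,-3,-3,-3,-3,-3,-3,-3,-3,-3,-3,-3,-3,-3,-3,-3,-3,-3,-3,-3,-3,-3,-3,-3,-3,-3,-3,-3,-3,-3,-3,-3
b: 0,1,3,3,-2,-1,0,-2,-2,0,-1,-2,0,0,0,0,-2,-1,0,-2,-2,0,-1,-2,0,0,0,0,-2,-1,0,-2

steps = 10; useful = 256; efficiency = 256/320 = 4/5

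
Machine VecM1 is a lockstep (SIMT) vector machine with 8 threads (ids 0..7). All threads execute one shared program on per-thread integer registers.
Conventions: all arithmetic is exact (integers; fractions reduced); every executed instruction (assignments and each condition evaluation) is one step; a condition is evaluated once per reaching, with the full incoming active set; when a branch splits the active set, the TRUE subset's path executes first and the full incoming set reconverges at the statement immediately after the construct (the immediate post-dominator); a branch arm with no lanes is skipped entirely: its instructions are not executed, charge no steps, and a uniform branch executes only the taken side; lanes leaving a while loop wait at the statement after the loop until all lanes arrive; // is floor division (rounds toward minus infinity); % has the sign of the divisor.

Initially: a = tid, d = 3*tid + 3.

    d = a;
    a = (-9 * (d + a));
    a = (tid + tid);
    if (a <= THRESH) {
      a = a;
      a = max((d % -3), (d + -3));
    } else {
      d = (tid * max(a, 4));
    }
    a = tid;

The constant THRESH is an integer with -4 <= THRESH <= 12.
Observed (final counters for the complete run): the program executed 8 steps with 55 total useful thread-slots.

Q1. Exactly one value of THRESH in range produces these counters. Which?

Answer: THRESH = 12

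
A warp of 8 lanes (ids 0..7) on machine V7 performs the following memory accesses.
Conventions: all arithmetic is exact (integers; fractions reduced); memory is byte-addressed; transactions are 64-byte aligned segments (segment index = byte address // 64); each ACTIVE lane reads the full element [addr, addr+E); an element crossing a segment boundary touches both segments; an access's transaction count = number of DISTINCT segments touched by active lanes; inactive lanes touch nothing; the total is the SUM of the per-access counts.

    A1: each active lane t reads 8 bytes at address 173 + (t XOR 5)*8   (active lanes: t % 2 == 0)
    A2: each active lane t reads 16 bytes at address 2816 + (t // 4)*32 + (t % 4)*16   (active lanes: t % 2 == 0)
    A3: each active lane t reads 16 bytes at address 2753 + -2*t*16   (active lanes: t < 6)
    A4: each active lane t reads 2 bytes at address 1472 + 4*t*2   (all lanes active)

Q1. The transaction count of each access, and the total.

A1: 2 transactions
A2: 2 transactions
A3: 4 transactions
A4: 1 transaction

Answer: 2,2,4,1; total 9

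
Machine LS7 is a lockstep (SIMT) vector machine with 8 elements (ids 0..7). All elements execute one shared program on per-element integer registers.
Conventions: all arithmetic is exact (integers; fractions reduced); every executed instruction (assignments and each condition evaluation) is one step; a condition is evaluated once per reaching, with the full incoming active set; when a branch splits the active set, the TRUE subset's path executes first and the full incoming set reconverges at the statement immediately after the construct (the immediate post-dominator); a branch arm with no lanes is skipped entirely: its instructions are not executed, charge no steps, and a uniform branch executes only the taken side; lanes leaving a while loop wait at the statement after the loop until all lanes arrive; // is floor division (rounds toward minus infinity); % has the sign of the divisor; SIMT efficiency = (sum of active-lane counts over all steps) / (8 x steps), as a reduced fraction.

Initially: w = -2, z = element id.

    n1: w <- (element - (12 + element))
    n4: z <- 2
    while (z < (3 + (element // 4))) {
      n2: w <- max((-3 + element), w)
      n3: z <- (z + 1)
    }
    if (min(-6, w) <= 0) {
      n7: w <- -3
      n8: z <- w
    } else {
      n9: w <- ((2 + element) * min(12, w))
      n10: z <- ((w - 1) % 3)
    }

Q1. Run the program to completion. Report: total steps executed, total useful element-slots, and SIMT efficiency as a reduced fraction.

Answer: 12 steps, 84 useful, 7/8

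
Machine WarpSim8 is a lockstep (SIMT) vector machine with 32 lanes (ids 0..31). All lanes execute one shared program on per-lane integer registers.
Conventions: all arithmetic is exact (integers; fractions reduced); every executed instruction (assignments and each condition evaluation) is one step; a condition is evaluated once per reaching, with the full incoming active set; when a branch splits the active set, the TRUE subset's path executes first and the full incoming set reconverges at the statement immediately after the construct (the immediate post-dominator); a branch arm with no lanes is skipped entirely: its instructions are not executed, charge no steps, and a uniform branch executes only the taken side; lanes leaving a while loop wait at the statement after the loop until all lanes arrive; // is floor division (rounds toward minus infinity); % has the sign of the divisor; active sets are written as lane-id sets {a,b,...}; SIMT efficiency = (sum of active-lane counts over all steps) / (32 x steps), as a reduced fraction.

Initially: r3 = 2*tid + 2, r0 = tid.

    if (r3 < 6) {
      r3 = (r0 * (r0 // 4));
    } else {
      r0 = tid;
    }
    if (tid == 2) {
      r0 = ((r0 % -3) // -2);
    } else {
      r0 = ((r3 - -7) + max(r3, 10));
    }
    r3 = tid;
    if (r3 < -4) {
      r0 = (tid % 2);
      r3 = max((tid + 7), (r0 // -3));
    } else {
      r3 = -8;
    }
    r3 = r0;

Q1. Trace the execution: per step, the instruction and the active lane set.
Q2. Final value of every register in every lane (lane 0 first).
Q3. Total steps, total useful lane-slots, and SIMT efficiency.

step 0: eval (r3 < 6)                {0,1,2,3,4,5,6,7,8,9,10,11,12,13,14,15,16,17,18,19,20,21,22,23,24,25,26,27,28,29,30,31}
step 1: r3 <- (r0 * (r0 // 4))       {0,1}
step 2: r0 <- tid                    {2,3,4,5,6,7,8,9,10,11,12,13,14,15,16,17,18,19,20,21,22,23,24,25,26,27,28,29,30,31}
step 3: eval (tid == 2)              {0,1,2,3,4,5,6,7,8,9,10,11,12,13,14,15,16,17,18,19,20,21,22,23,24,25,26,27,28,29,30,31}
step 4: r0 <- ((r0 % -3) // -2)      {2}
step 5: r0 <- ((r3 - -7) + max(r3, 10)) {0,1,3,4,5,6,7,8,9,10,11,12,13,14,15,16,17,18,19,20,21,22,23,24,25,26,27,28,29,30,31}
step 6: r3 <- tid                    {0,1,2,3,4,5,6,7,8,9,10,11,12,13,14,15,16,17,18,19,20,21,22,23,24,25,26,27,28,29,30,31}
step 7: eval (r3 < -4)               {0,1,2,3,4,5,6,7,8,9,10,11,12,13,14,15,16,17,18,19,20,21,22,23,24,25,26,27,28,29,30,31}
step 8: r3 <- -8                     {0,1,2,3,4,5,6,7,8,9,10,11,12,13,14,15,16,17,18,19,20,21,22,23,24,25,26,27,28,29,30,31}
step 9: r3 <- r0                     {0,1,2,3,4,5,6,7,8,9,10,11,12,13,14,15,16,17,18,19,20,21,22,23,24,25,26,27,28,29,30,31}

Answer: 10 steps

r3: 17,17,0,25,27,31,35,39,43,47,51,55,59,63,67,71,75,79,83,87,91,95,99,103,107,111,115,119,123,127,131,135
r0: 17,17,0,25,27,31,35,39,43,47,51,55,59,63,67,71,75,79,83,87,91,95,99,103,107,111,115,119,123,127,131,135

steps = 10; useful = 256; efficiency = 256/320 = 4/5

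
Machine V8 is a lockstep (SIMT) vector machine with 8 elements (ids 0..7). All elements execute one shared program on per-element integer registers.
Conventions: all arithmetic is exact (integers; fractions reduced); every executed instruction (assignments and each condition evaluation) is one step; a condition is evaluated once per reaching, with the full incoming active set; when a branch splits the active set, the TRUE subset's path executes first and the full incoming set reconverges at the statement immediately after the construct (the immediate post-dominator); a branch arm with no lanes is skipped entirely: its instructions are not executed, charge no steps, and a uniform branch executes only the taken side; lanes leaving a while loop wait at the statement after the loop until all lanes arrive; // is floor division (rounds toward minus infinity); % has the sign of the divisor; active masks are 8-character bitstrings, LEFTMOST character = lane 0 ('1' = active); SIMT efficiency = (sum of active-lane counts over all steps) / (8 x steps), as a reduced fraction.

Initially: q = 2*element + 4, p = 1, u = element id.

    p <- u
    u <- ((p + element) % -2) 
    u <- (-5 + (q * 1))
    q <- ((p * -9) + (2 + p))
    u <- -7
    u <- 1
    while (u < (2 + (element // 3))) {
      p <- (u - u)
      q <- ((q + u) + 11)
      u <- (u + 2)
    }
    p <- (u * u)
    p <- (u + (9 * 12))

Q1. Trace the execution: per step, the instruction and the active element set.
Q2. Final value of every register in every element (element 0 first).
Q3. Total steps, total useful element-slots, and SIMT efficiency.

step 0: p <- u                       11111111
step 1: u <- ((p + element) % -2)    11111111
step 2: u <- (-5 + (q * 1))          11111111
step 3: q <- ((p * -9) + (2 + p))    11111111
step 4: u <- -7                      11111111
step 5: u <- 1                       11111111
step 6: eval (u < (2 + (element // 3))) 11111111
step 7: p <- (u - u)                 11111111
step 8: q <- ((q + u) + 11)          11111111
step 9: u <- (u + 2)                 11111111
step 10: eval (u < (2 + (element // 3))) 11111111
step 11: p <- (u - u)                 00000011
step 12: q <- ((q + u) + 11)          00000011
step 13: u <- (u + 2)                 00000011
step 14: eval (u < (2 + (element // 3))) 00000011
step 15: p <- (u * u)                 11111111
step 16: p <- (u + (9 * 12))          11111111

Answer: 17 steps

q: 14,6,-2,-10,-18,-26,-20,-28
p: 111,111,111,111,111,111,113,113
u: 3,3,3,3,3,3,5,5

steps = 17; useful = 112; efficiency = 112/136 = 14/17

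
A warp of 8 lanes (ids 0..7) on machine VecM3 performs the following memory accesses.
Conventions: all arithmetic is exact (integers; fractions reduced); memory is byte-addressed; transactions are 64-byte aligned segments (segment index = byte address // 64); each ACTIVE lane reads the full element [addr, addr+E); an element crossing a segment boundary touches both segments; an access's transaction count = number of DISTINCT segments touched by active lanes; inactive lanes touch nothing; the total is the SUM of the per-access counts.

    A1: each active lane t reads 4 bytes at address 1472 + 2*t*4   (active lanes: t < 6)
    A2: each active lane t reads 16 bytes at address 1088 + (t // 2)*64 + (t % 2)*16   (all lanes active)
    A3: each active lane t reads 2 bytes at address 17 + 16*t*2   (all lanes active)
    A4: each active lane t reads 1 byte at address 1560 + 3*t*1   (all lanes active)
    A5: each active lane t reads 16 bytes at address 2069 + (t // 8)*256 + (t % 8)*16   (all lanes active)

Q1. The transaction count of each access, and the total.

A1: 1 transaction
A2: 4 transactions
A3: 4 transactions
A4: 1 transaction
A5: 3 transactions

Answer: 1,4,4,1,3; total 13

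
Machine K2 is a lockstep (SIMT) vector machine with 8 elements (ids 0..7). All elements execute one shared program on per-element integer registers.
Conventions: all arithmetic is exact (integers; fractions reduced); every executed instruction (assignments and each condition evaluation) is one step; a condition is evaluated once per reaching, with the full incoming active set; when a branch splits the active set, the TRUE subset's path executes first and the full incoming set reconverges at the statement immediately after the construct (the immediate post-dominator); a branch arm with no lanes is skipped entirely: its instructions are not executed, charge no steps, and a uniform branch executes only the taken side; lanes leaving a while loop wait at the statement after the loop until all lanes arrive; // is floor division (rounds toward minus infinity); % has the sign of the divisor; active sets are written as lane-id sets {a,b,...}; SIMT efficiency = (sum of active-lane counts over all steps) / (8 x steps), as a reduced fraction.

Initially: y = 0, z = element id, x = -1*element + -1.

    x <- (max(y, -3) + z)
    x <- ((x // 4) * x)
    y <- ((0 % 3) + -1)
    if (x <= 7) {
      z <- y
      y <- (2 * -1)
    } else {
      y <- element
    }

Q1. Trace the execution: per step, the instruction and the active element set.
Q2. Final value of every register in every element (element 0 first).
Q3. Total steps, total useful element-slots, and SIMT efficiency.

step 0: x <- (max(y, -3) + z)        {0,1,2,3,4,5,6,7}
step 1: x <- ((x // 4) * x)          {0,1,2,3,4,5,6,7}
step 2: y <- ((0 % 3) + -1)          {0,1,2,3,4,5,6,7}
step 3: eval (x <= 7)                {0,1,2,3,4,5,6,7}
step 4: z <- y                       {0,1,2,3,4,5,6,7}
step 5: y <- (2 * -1)                {0,1,2,3,4,5,6,7}

Answer: 6 steps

y: -2,-2,-2,-2,-2,-2,-2,-2
z: -1,-1,-1,-1,-1,-1,-1,-1
x: 0,0,0,0,4,5,6,7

steps = 6; useful = 48; efficiency = 48/48 = 1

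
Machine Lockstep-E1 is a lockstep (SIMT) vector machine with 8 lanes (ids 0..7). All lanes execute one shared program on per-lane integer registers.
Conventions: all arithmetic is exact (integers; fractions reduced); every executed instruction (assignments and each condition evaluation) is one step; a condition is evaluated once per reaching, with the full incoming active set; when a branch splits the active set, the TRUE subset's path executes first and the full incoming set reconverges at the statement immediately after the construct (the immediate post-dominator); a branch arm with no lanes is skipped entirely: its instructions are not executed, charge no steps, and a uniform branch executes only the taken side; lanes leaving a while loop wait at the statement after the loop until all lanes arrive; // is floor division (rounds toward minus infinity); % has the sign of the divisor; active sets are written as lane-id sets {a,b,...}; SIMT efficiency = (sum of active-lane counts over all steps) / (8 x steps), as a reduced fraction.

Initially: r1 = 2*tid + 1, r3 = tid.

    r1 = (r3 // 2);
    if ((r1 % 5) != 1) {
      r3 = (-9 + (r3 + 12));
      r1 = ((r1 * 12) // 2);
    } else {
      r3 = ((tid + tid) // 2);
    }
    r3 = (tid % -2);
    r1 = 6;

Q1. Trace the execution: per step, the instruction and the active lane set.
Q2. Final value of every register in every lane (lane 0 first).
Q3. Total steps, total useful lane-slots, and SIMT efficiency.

step 0: r1 <- (r3 // 2)              {0,1,2,3,4,5,6,7}
step 1: eval ((r1 % 5) != 1)         {0,1,2,3,4,5,6,7}
step 2: r3 <- (-9 + (r3 + 12))       {0,1,4,5,6,7}
step 3: r1 <- ((r1 * 12) // 2)       {0,1,4,5,6,7}
step 4: r3 <- ((tid + tid) // 2)     {2,3}
step 5: r3 <- (tid % -2)             {0,1,2,3,4,5,6,7}
step 6: r1 <- 6                      {0,1,2,3,4,5,6,7}

Answer: 7 steps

r1: 6,6,6,6,6,6,6,6
r3: 0,-1,0,-1,0,-1,0,-1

steps = 7; useful = 46; efficiency = 46/56 = 23/28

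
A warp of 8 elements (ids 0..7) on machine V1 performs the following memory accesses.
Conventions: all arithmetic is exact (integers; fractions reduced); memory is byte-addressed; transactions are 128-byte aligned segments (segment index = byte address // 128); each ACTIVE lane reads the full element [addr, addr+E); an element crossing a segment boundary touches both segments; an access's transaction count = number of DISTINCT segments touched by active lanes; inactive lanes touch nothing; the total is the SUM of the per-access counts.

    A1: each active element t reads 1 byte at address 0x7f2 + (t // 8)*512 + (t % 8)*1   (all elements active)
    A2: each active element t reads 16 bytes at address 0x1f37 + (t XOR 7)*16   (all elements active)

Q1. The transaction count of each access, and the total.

A1: 1 transaction
A2: 2 transactions

Answer: 1,2; total 3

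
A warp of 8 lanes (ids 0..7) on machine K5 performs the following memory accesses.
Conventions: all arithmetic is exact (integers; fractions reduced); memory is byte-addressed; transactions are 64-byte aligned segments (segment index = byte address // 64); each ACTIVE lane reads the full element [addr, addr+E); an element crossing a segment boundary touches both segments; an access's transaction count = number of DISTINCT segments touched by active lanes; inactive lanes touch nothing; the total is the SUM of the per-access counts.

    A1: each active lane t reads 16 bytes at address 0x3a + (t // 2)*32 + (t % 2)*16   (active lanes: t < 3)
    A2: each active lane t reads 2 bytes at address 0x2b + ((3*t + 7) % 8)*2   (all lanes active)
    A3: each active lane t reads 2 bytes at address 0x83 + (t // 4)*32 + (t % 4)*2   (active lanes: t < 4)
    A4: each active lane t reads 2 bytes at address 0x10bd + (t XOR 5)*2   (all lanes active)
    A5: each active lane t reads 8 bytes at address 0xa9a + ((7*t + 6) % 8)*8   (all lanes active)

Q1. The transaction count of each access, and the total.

A1: 2 transactions
A2: 1 transaction
A3: 1 transaction
A4: 2 transactions
A5: 2 transactions

Answer: 2,1,1,2,2; total 8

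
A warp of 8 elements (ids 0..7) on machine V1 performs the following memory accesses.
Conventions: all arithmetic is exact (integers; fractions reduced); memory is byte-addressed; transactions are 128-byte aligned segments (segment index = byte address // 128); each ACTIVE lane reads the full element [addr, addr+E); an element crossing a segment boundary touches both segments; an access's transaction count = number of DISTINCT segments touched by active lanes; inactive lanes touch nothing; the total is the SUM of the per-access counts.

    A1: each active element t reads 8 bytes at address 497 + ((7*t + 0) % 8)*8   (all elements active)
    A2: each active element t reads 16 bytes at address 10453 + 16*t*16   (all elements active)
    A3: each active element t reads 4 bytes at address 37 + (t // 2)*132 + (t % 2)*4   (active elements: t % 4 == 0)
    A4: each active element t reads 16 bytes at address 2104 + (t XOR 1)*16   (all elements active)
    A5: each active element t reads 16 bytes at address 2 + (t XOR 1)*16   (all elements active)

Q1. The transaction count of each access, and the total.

A1: 2 transactions
A2: 8 transactions
A3: 2 transactions
A4: 2 transactions
A5: 2 transactions

Answer: 2,8,2,2,2; total 16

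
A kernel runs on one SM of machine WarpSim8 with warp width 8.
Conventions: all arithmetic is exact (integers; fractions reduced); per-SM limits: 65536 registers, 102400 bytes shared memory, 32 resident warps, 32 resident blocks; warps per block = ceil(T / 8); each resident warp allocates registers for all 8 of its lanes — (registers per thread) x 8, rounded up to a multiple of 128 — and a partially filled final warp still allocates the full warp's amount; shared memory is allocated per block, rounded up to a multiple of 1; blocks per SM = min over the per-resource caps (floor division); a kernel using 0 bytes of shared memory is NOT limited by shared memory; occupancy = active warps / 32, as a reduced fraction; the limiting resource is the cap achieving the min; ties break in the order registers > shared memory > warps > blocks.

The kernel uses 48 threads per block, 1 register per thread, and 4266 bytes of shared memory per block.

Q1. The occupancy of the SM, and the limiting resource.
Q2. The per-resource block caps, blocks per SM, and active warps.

Answer: occupancy 15/16, limited by warps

registers: 85 blocks
shared memory: 24 blocks
warps: 5 blocks
blocks: 32 blocks

Answer: 5 blocks, 30 active warps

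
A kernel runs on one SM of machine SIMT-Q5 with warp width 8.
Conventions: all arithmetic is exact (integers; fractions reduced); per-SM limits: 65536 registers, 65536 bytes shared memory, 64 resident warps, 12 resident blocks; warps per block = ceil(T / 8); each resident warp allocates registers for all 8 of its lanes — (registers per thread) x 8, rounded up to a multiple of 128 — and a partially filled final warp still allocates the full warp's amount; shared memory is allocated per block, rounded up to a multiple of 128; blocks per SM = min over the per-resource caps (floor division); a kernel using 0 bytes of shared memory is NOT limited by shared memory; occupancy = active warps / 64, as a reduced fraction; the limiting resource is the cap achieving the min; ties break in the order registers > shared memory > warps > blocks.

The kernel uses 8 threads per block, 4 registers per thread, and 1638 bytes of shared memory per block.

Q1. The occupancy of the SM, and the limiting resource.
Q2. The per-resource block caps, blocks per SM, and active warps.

Answer: occupancy 3/16, limited by blocks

registers: 512 blocks
shared memory: 39 blocks
warps: 64 blocks
blocks: 12 blocks

Answer: 12 blocks, 12 active warps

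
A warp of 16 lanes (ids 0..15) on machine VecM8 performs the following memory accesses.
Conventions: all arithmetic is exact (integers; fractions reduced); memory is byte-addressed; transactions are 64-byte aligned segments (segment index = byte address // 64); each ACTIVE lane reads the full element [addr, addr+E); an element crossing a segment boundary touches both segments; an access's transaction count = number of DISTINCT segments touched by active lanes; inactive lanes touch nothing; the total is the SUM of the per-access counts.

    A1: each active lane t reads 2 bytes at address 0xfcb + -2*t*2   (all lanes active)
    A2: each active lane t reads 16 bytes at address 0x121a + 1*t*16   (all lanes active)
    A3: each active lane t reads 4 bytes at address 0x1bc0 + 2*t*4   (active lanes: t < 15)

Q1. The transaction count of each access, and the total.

A1: 2 transactions
A2: 5 transactions
A3: 2 transactions

Answer: 2,5,2; total 9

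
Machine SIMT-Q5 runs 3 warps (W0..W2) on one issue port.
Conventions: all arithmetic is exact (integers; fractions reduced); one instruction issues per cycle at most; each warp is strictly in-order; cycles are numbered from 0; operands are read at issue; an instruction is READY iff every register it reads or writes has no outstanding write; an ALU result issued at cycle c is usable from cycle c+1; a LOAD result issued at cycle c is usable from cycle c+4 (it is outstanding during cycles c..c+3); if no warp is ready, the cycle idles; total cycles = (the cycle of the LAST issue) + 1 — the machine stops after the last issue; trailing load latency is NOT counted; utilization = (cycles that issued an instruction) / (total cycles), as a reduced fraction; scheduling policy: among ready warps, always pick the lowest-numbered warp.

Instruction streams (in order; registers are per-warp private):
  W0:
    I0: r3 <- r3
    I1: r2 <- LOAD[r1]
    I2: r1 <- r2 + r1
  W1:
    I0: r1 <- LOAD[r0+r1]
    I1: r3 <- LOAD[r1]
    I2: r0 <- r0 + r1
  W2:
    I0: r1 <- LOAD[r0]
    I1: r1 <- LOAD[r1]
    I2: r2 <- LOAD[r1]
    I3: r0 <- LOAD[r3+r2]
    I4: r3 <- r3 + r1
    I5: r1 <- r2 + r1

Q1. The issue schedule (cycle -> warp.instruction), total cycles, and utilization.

cycle 0: W0.I0
cycle 1: W0.I1
cycle 2: W1.I0
cycle 3: W2.I0
cycle 4: idle
cycle 5: W0.I2
cycle 6: W1.I1
cycle 7: W1.I2
cycle 8: W2.I1
cycle 9: idle
cycle 10: idle
cycle 11: idle
cycle 12: W2.I2
cycle 13: idle
cycle 14: idle
cycle 15: idle
cycle 16: W2.I3
cycle 17: W2.I4
cycle 18: W2.I5

Answer: 19 cycles, utilization 12/19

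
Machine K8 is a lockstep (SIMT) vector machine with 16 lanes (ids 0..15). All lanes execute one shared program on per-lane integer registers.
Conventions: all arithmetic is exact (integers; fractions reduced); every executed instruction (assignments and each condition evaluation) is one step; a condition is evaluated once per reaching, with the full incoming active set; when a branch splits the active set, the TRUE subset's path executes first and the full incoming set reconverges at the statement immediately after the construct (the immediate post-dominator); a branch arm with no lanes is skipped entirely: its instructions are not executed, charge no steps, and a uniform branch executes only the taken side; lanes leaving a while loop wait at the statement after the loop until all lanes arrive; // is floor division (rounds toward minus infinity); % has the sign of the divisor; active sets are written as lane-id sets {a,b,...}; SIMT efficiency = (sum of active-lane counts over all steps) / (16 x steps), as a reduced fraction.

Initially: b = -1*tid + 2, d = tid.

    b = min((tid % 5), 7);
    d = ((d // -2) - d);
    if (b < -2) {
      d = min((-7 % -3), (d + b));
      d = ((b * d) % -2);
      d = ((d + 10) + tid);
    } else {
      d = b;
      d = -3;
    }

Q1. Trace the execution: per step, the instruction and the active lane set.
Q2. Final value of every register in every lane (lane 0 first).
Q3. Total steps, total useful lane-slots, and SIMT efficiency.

step 0: b <- min((tid % 5), 7)       {0,1,2,3,4,5,6,7,8,9,10,11,12,13,14,15}
step 1: d <- ((d // -2) - d)         {0,1,2,3,4,5,6,7,8,9,10,11,12,13,14,15}
step 2: eval (b < -2)                {0,1,2,3,4,5,6,7,8,9,10,11,12,13,14,15}
step 3: d <- b                       {0,1,2,3,4,5,6,7,8,9,10,11,12,13,14,15}
step 4: d <- -3                      {0,1,2,3,4,5,6,7,8,9,10,11,12,13,14,15}

Answer: 5 steps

b: 0,1,2,3,4,0,1,2,3,4,0,1,2,3,4,0
d: -3,-3,-3,-3,-3,-3,-3,-3,-3,-3,-3,-3,-3,-3,-3,-3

steps = 5; useful = 80; efficiency = 80/80 = 1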